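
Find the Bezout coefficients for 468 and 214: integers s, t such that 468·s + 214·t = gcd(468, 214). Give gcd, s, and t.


Euclidean algorithm on (468, 214) — divide until remainder is 0:
  468 = 2 · 214 + 40
  214 = 5 · 40 + 14
  40 = 2 · 14 + 12
  14 = 1 · 12 + 2
  12 = 6 · 2 + 0
gcd(468, 214) = 2.
Track Bezout coefficients alongside the remainders: start with r₀ = 468 = a·1 + b·0 (s = 1, t = 0) and r₁ = 214 = a·0 + b·1 (s = 0, t = 1); each new remainder r_{k+1} = r_{k-1} − q_k·r_k inherits s_{k+1} = s_{k-1} − q_k·s_k, t_{k+1} = t_{k-1} − q_k·t_k, so r_k = a·s_k + b·t_k at every step:
  q = 2: r = 40, s = 1 − 2·0 = 1, t = 0 − 2·1 = -2  (check: 468·1 + 214·(-2) = 40)
  q = 5: r = 14, s = 0 − 5·1 = -5, t = 1 − 5·(-2) = 11  (check: 468·(-5) + 214·11 = 14)
  q = 2: r = 12, s = 1 − 2·(-5) = 11, t = -2 − 2·11 = -24  (check: 468·11 + 214·(-24) = 12)
  q = 1: r = 2, s = -5 − 1·11 = -16, t = 11 − 1·(-24) = 35  (check: 468·(-16) + 214·35 = 2)
The row with r = 2 (the gcd) gives the Bezout coefficients s = -16, t = 35.
Result: 468 · (-16) + 214 · (35) = 2.

gcd(468, 214) = 2; s = -16, t = 35 (check: 468·(-16) + 214·35 = 2).


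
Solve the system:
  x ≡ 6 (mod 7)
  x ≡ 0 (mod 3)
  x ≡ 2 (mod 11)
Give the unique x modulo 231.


Moduli 7, 3, 11 are pairwise coprime; by CRT there is a unique solution modulo M = 7 · 3 · 11 = 231.
Solve pairwise, accumulating the modulus:
  Start with x ≡ 6 (mod 7).
  Combine with x ≡ 0 (mod 3): since gcd(7, 3) = 1, we get a unique residue mod 21.
    Write x = 6 + 7·t and substitute into x ≡ 0 (mod 3): 7·t ≡ 0 − 6 = -6 (mod 3).
    Reduce coefficients mod 3: 1·t ≡ 0 (mod 3).
    So t ≡ 0 (mod 3).
    Then x = 6 + 7·0 = 6, valid modulo lcm(7, 3) = 21: x ≡ 6 (mod 21).
  Combine with x ≡ 2 (mod 11): since gcd(21, 11) = 1, we get a unique residue mod 231.
    Write x = 6 + 21·t and substitute into x ≡ 2 (mod 11): 21·t ≡ 2 − 6 = -4 (mod 11).
    Reduce coefficients mod 11: 10·t ≡ 7 (mod 11).
    The inverse of 10 mod 11 is 10 (since 10·10 = 100 = 9·11 + 1), so t ≡ 10·7 = 70 ≡ 4 (mod 11).
    Then x = 6 + 21·4 = 90, valid modulo lcm(21, 11) = 231: x ≡ 90 (mod 231).
Verify: 90 mod 7 = 6 ✓, 90 mod 3 = 0 ✓, 90 mod 11 = 2 ✓.

x ≡ 90 (mod 231).


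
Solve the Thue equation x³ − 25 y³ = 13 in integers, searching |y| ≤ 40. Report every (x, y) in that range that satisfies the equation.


The equation is x³ - 25y³ = 13. For fixed y, x³ = 25·y³ + 13, so a solution requires the RHS to be a perfect cube.
Strategy: iterate y from -40 to 40, compute RHS = 25·y³ + 13, and check whether it is a (positive or negative) perfect cube.
Check small values of y:
  y = 0: RHS = 13 is not a perfect cube.
  y = 1: RHS = 38 is not a perfect cube.
  y = -1: RHS = -12 is not a perfect cube.
  y = 2: RHS = 213 is not a perfect cube.
  y = -2: RHS = -187 is not a perfect cube.
  y = 3: RHS = 688 is not a perfect cube.
  y = -3: RHS = -662 is not a perfect cube.
Continuing the search up to |y| = 40 finds no solutions either.
No (x, y) in the scanned range satisfies the equation.

No integer solutions with |y| ≤ 40.


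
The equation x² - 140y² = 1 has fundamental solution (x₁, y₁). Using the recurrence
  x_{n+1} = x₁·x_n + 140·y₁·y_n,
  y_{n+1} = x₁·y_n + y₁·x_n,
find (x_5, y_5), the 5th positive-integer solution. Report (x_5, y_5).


Step 1: Find the fundamental solution (x₁, y₁) of x² - 140y² = 1.
  Expand √140 as a continued fraction. a₀ = ⌊√140⌋ = 11; iterate m_{k+1} = d_k·a_k − m_k, d_{k+1} = (140 − m_{k+1}²)/d_k, a_{k+1} = ⌊(a₀ + m_{k+1})/d_{k+1}⌋ (starting m₀ = 0, d₀ = 1), with convergents p_k = a_k·p_{k-1} + p_{k-2}, q_k = a_k·q_{k-1} + q_{k-2} (p₋₁ = 1, q₋₁ = 0):
  k = 0: a₀ = 11; p₀/q₀ = 11/1; p₀² − 140·q₀² = 121 − 140 = -19.
  k = 1: m = 11, d = 19, a = ⌊(11 + 11)/19⌋ = 1; p/q = (1·11 + 1)/(1·1 + 0) = 12/1; p² − 140·q² = 144 − 140 = 4.
  k = 2: m = 8, d = 4, a = ⌊(11 + 8)/4⌋ = 4; p/q = (4·12 + 11)/(4·1 + 1) = 59/5; p² − 140·q² = 3481 − 3500 = -19.
  k = 3: m = 8, d = 19, a = ⌊(11 + 8)/19⌋ = 1; p/q = (1·59 + 12)/(1·5 + 1) = 71/6; p² − 140·q² = 5041 − 5040 = 1.
  The first convergent with p² − 140·q² = 1 gives the fundamental solution (x₁, y₁) = (71, 6).
Step 2: Apply the recurrence (x_{n+1}, y_{n+1}) = (x₁x_n + 140y₁y_n, x₁y_n + y₁x_n) repeatedly.
  From (x_1, y_1) = (71, 6): x_2 = 71·71 + 140·6·6 = 10081; y_2 = 71·6 + 6·71 = 852.
  From (x_2, y_2) = (10081, 852): x_3 = 71·10081 + 140·6·852 = 1431431; y_3 = 71·852 + 6·10081 = 120978.
  From (x_3, y_3) = (1431431, 120978): x_4 = 71·1431431 + 140·6·120978 = 203253121; y_4 = 71·120978 + 6·1431431 = 17178024.
  From (x_4, y_4) = (203253121, 17178024): x_5 = 71·203253121 + 140·6·17178024 = 28860511751; y_5 = 71·17178024 + 6·203253121 = 2439158430.
Step 3: Verify x_5² - 140·y_5² = 832929138529609086001 - 832929138529609086000 = 1 (should be 1). ✓

(x_1, y_1) = (71, 6); (x_5, y_5) = (28860511751, 2439158430).


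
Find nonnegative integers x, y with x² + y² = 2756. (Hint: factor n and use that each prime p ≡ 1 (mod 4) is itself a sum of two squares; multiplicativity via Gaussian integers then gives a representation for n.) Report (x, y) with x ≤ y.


Step 1: Factor n = 2756 = 2^2 · 13 · 53.
Step 2: Check the mod-4 condition on each prime factor: 2 = 2 (special); 13 ≡ 1 (mod 4), exponent 1; 53 ≡ 1 (mod 4), exponent 1.
All primes ≡ 3 (mod 4) appear to even exponent (or don't appear), so by the two-squares theorem n IS expressible as a sum of two squares.
Step 3: Build a representation. Group n = k² · m with k = 2 and m = 13 · 53 = 689 (a product of primes ≡ 1 (mod 4)); a representation of m scales to one of n via (k·x)² + (k·y)² = k²(x² + y²). Each prime p ≡ 1 (mod 4) is itself a sum of two squares; find a² by testing p − a² for a perfect square:
  13: 13 − 1² = 12, 13 − 2² = 9 = 3² ⇒ 13 = 2² + 3².
  53: 53 − 1² = 52, 53 − 2² = 49 = 7² ⇒ 53 = 2² + 7².
  Combine using the Brahmagupta–Fibonacci identity (a² + b²)(c² + d²) = (ac − bd)² + (ad + bc)² = (ac + bd)² + (ad − bc)²:
  13 · 53 = 689: from (2² + 3²)(2² + 7²), take (2·2 − 3·7, 2·7 + 3·2) = (4 − 21, 14 + 6) = (-17, 20); dropping signs (only squares matter) gives (17, 20); check 17² + 20² = 289 + 400 = 689 ✓.
  Scale by k = 2: (2·17, 2·20) = (34, 40).
Step 4: Order so x ≤ y and verify: 34² + 40² = 1156 + 1600 = 2756 = n. ✓

n = 2756 = 34² + 40² (one valid representation with x ≤ y).


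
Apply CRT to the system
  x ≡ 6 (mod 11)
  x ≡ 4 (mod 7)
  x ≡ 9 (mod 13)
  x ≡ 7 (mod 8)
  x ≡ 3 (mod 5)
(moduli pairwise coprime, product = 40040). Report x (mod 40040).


Product of moduli M = 11 · 7 · 13 · 8 · 5 = 40040.
Merge one congruence at a time:
  Start: x ≡ 6 (mod 11).
  Combine with x ≡ 4 (mod 7); new modulus lcm = 77.
    Write x = 6 + 11·t and substitute into x ≡ 4 (mod 7): 11·t ≡ 4 − 6 = -2 (mod 7).
    Reduce coefficients mod 7: 4·t ≡ 5 (mod 7).
    The inverse of 4 mod 7 is 2 (since 4·2 = 8 = 1·7 + 1), so t ≡ 2·5 = 10 ≡ 3 (mod 7).
    Then x = 6 + 11·3 = 39, valid modulo lcm(11, 7) = 77: x ≡ 39 (mod 77).
  Combine with x ≡ 9 (mod 13); new modulus lcm = 1001.
    Write x = 39 + 77·t and substitute into x ≡ 9 (mod 13): 77·t ≡ 9 − 39 = -30 (mod 13).
    Reduce coefficients mod 13: 12·t ≡ 9 (mod 13).
    The inverse of 12 mod 13 is 12 (since 12·12 = 144 = 11·13 + 1), so t ≡ 12·9 = 108 ≡ 4 (mod 13).
    Then x = 39 + 77·4 = 347, valid modulo lcm(77, 13) = 1001: x ≡ 347 (mod 1001).
  Combine with x ≡ 7 (mod 8); new modulus lcm = 8008.
    Write x = 347 + 1001·t and substitute into x ≡ 7 (mod 8): 1001·t ≡ 7 − 347 = -340 (mod 8).
    Reduce coefficients mod 8: 1·t ≡ 4 (mod 8).
    So t ≡ 4 (mod 8).
    Then x = 347 + 1001·4 = 4351, valid modulo lcm(1001, 8) = 8008: x ≡ 4351 (mod 8008).
  Combine with x ≡ 3 (mod 5); new modulus lcm = 40040.
    Write x = 4351 + 8008·t and substitute into x ≡ 3 (mod 5): 8008·t ≡ 3 − 4351 = -4348 (mod 5).
    Reduce coefficients mod 5: 3·t ≡ 2 (mod 5).
    The inverse of 3 mod 5 is 2 (since 3·2 = 6 = 1·5 + 1), so t ≡ 2·2 = 4 ≡ 4 (mod 5).
    Then x = 4351 + 8008·4 = 36383, valid modulo lcm(8008, 5) = 40040: x ≡ 36383 (mod 40040).
Verify against each original: 36383 mod 11 = 6, 36383 mod 7 = 4, 36383 mod 13 = 9, 36383 mod 8 = 7, 36383 mod 5 = 3.

x ≡ 36383 (mod 40040).


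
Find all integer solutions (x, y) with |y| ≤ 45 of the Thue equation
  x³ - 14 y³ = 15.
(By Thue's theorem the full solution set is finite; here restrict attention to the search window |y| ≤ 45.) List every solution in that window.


The equation is x³ - 14y³ = 15. For fixed y, x³ = 14·y³ + 15, so a solution requires the RHS to be a perfect cube.
Strategy: iterate y from -45 to 45, compute RHS = 14·y³ + 15, and check whether it is a (positive or negative) perfect cube.
Check small values of y:
  y = 0: RHS = 15 is not a perfect cube.
  y = 1: RHS = 29 is not a perfect cube.
  y = -1: RHS = 1 = (1)³ ⇒ x = 1 works.
  y = 2: RHS = 127 is not a perfect cube.
  y = -2: RHS = -97 is not a perfect cube.
  y = 3: RHS = 393 is not a perfect cube.
  y = -3: RHS = -363 is not a perfect cube.
Continuing the search up to |y| = 45 finds no further solutions beyond those listed.
Collected solutions: (1, -1).

Solutions (with |y| ≤ 45): (1, -1).


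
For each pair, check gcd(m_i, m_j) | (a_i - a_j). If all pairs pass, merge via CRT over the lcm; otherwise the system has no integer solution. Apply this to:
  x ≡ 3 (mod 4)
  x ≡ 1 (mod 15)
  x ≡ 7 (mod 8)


Moduli 4, 15, 8 are not pairwise coprime, so CRT works modulo lcm(m_i) when all pairwise compatibility conditions hold.
Pairwise compatibility: gcd(m_i, m_j) must divide a_i - a_j for every pair.
Merge one congruence at a time:
  Start: x ≡ 3 (mod 4).
  Combine with x ≡ 1 (mod 15): gcd(4, 15) = 1; 1 - 3 = -2, which IS divisible by 1, so compatible.
    Write x = 3 + 4·t and substitute into x ≡ 1 (mod 15): 4·t ≡ 1 − 3 = -2 (mod 15).
    Reduce coefficients mod 15: 4·t ≡ 13 (mod 15).
    The inverse of 4 mod 15 is 4 (since 4·4 = 16 = 1·15 + 1), so t ≡ 4·13 = 52 ≡ 7 (mod 15).
    Then x = 3 + 4·7 = 31, valid modulo lcm(4, 15) = 60: x ≡ 31 (mod 60).
  Combine with x ≡ 7 (mod 8): gcd(60, 8) = 4; 7 - 31 = -24, which IS divisible by 4, so compatible.
    Write x = 31 + 60·t and substitute into x ≡ 7 (mod 8): 60·t ≡ 7 − 31 = -24 (mod 8).
    Divide the congruence (and modulus) by g = 4: 15·t ≡ -6 (mod 2).
    Reduce coefficients mod 2: 1·t ≡ 0 (mod 2).
    So t ≡ 0 (mod 2).
    Then x = 31 + 60·0 = 31, valid modulo lcm(60, 8) = 120: x ≡ 31 (mod 120).
Verify: 31 mod 4 = 3, 31 mod 15 = 1, 31 mod 8 = 7.

x ≡ 31 (mod 120).


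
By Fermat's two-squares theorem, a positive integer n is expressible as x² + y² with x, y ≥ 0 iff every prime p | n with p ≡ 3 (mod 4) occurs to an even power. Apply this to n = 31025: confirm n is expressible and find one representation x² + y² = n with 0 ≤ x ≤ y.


Step 1: Factor n = 31025 = 5^2 · 17 · 73.
Step 2: Check the mod-4 condition on each prime factor: 5 ≡ 1 (mod 4), exponent 2; 17 ≡ 1 (mod 4), exponent 1; 73 ≡ 1 (mod 4), exponent 1.
All primes ≡ 3 (mod 4) appear to even exponent (or don't appear), so by the two-squares theorem n IS expressible as a sum of two squares.
Step 3: Build a representation. Group n = k² · m with k = 5 and m = 17 · 73 = 1241 (a product of primes ≡ 1 (mod 4)); a representation of m scales to one of n via (k·x)² + (k·y)² = k²(x² + y²). Each prime p ≡ 1 (mod 4) is itself a sum of two squares; find a² by testing p − a² for a perfect square:
  17: 17 − 1² = 16 = 4² ⇒ 17 = 1² + 4².
  73: 73 − 1² = 72, 73 − 2² = 69, 73 − 3² = 64 = 8² ⇒ 73 = 3² + 8².
  Combine using the Brahmagupta–Fibonacci identity (a² + b²)(c² + d²) = (ac − bd)² + (ad + bc)² = (ac + bd)² + (ad − bc)²:
  17 · 73 = 1241: from (1² + 4²)(3² + 8²), take (1·3 − 4·8, 1·8 + 4·3) = (3 − 32, 8 + 12) = (-29, 20); dropping signs (only squares matter) gives (29, 20); check 29² + 20² = 841 + 400 = 1241 ✓.
  Scale by k = 5: (5·29, 5·20) = (145, 100).
Step 4: Order so x ≤ y and verify: 100² + 145² = 10000 + 21025 = 31025 = n. ✓

n = 31025 = 100² + 145² (one valid representation with x ≤ y).


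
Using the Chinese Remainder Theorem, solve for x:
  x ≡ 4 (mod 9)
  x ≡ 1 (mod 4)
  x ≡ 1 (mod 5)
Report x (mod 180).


Moduli 9, 4, 5 are pairwise coprime; by CRT there is a unique solution modulo M = 9 · 4 · 5 = 180.
Solve pairwise, accumulating the modulus:
  Start with x ≡ 4 (mod 9).
  Combine with x ≡ 1 (mod 4): since gcd(9, 4) = 1, we get a unique residue mod 36.
    Write x = 4 + 9·t and substitute into x ≡ 1 (mod 4): 9·t ≡ 1 − 4 = -3 (mod 4).
    Reduce coefficients mod 4: 1·t ≡ 1 (mod 4).
    So t ≡ 1 (mod 4).
    Then x = 4 + 9·1 = 13, valid modulo lcm(9, 4) = 36: x ≡ 13 (mod 36).
  Combine with x ≡ 1 (mod 5): since gcd(36, 5) = 1, we get a unique residue mod 180.
    Write x = 13 + 36·t and substitute into x ≡ 1 (mod 5): 36·t ≡ 1 − 13 = -12 (mod 5).
    Reduce coefficients mod 5: 1·t ≡ 3 (mod 5).
    So t ≡ 3 (mod 5).
    Then x = 13 + 36·3 = 121, valid modulo lcm(36, 5) = 180: x ≡ 121 (mod 180).
Verify: 121 mod 9 = 4 ✓, 121 mod 4 = 1 ✓, 121 mod 5 = 1 ✓.

x ≡ 121 (mod 180).


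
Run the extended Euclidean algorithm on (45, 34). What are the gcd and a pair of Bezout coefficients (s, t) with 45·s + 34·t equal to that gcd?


Euclidean algorithm on (45, 34) — divide until remainder is 0:
  45 = 1 · 34 + 11
  34 = 3 · 11 + 1
  11 = 11 · 1 + 0
gcd(45, 34) = 1.
Track Bezout coefficients alongside the remainders: start with r₀ = 45 = a·1 + b·0 (s = 1, t = 0) and r₁ = 34 = a·0 + b·1 (s = 0, t = 1); each new remainder r_{k+1} = r_{k-1} − q_k·r_k inherits s_{k+1} = s_{k-1} − q_k·s_k, t_{k+1} = t_{k-1} − q_k·t_k, so r_k = a·s_k + b·t_k at every step:
  q = 1: r = 11, s = 1 − 1·0 = 1, t = 0 − 1·1 = -1  (check: 45·1 + 34·(-1) = 11)
  q = 3: r = 1, s = 0 − 3·1 = -3, t = 1 − 3·(-1) = 4  (check: 45·(-3) + 34·4 = 1)
The row with r = 1 (the gcd) gives the Bezout coefficients s = -3, t = 4.
Result: 45 · (-3) + 34 · (4) = 1.

gcd(45, 34) = 1; s = -3, t = 4 (check: 45·(-3) + 34·4 = 1).


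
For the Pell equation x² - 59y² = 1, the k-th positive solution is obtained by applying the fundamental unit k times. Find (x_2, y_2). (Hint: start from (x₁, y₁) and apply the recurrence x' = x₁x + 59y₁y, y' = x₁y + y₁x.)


Step 1: Find the fundamental solution (x₁, y₁) of x² - 59y² = 1.
  Expand √59 as a continued fraction. a₀ = ⌊√59⌋ = 7; iterate m_{k+1} = d_k·a_k − m_k, d_{k+1} = (59 − m_{k+1}²)/d_k, a_{k+1} = ⌊(a₀ + m_{k+1})/d_{k+1}⌋ (starting m₀ = 0, d₀ = 1), with convergents p_k = a_k·p_{k-1} + p_{k-2}, q_k = a_k·q_{k-1} + q_{k-2} (p₋₁ = 1, q₋₁ = 0):
  k = 0: a₀ = 7; p₀/q₀ = 7/1; p₀² − 59·q₀² = 49 − 59 = -10.
  k = 1: m = 7, d = 10, a = ⌊(7 + 7)/10⌋ = 1; p/q = (1·7 + 1)/(1·1 + 0) = 8/1; p² − 59·q² = 64 − 59 = 5.
  k = 2: m = 3, d = 5, a = ⌊(7 + 3)/5⌋ = 2; p/q = (2·8 + 7)/(2·1 + 1) = 23/3; p² − 59·q² = 529 − 531 = -2.
  k = 3: m = 7, d = 2, a = ⌊(7 + 7)/2⌋ = 7; p/q = (7·23 + 8)/(7·3 + 1) = 169/22; p² − 59·q² = 28561 − 28556 = 5.
  k = 4: m = 7, d = 5, a = ⌊(7 + 7)/5⌋ = 2; p/q = (2·169 + 23)/(2·22 + 3) = 361/47; p² − 59·q² = 130321 − 130331 = -10.
  k = 5: m = 3, d = 10, a = ⌊(7 + 3)/10⌋ = 1; p/q = (1·361 + 169)/(1·47 + 22) = 530/69; p² − 59·q² = 280900 − 280899 = 1.
  The first convergent with p² − 59·q² = 1 gives the fundamental solution (x₁, y₁) = (530, 69).
Step 2: Apply the recurrence (x_{n+1}, y_{n+1}) = (x₁x_n + 59y₁y_n, x₁y_n + y₁x_n) repeatedly.
  From (x_1, y_1) = (530, 69): x_2 = 530·530 + 59·69·69 = 561799; y_2 = 530·69 + 69·530 = 73140.
Step 3: Verify x_2² - 59·y_2² = 315618116401 - 315618116400 = 1 (should be 1). ✓

(x_1, y_1) = (530, 69); (x_2, y_2) = (561799, 73140).


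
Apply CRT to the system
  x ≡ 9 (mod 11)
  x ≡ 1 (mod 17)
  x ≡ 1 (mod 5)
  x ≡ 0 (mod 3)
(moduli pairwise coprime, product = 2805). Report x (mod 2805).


Product of moduli M = 11 · 17 · 5 · 3 = 2805.
Merge one congruence at a time:
  Start: x ≡ 9 (mod 11).
  Combine with x ≡ 1 (mod 17); new modulus lcm = 187.
    Write x = 9 + 11·t and substitute into x ≡ 1 (mod 17): 11·t ≡ 1 − 9 = -8 (mod 17).
    Reduce coefficients mod 17: 11·t ≡ 9 (mod 17).
    The inverse of 11 mod 17 is 14 (since 11·14 = 154 = 9·17 + 1), so t ≡ 14·9 = 126 ≡ 7 (mod 17).
    Then x = 9 + 11·7 = 86, valid modulo lcm(11, 17) = 187: x ≡ 86 (mod 187).
  Combine with x ≡ 1 (mod 5); new modulus lcm = 935.
    Write x = 86 + 187·t and substitute into x ≡ 1 (mod 5): 187·t ≡ 1 − 86 = -85 (mod 5).
    Reduce coefficients mod 5: 2·t ≡ 0 (mod 5).
    The inverse of 2 mod 5 is 3 (since 2·3 = 6 = 1·5 + 1), so t ≡ 3·0 = 0 ≡ 0 (mod 5).
    Then x = 86 + 187·0 = 86, valid modulo lcm(187, 5) = 935: x ≡ 86 (mod 935).
  Combine with x ≡ 0 (mod 3); new modulus lcm = 2805.
    Write x = 86 + 935·t and substitute into x ≡ 0 (mod 3): 935·t ≡ 0 − 86 = -86 (mod 3).
    Reduce coefficients mod 3: 2·t ≡ 1 (mod 3).
    The inverse of 2 mod 3 is 2 (since 2·2 = 4 = 1·3 + 1), so t ≡ 2·1 = 2 ≡ 2 (mod 3).
    Then x = 86 + 935·2 = 1956, valid modulo lcm(935, 3) = 2805: x ≡ 1956 (mod 2805).
Verify against each original: 1956 mod 11 = 9, 1956 mod 17 = 1, 1956 mod 5 = 1, 1956 mod 3 = 0.

x ≡ 1956 (mod 2805).


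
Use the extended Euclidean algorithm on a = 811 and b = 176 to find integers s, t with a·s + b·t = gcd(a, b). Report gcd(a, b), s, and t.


Euclidean algorithm on (811, 176) — divide until remainder is 0:
  811 = 4 · 176 + 107
  176 = 1 · 107 + 69
  107 = 1 · 69 + 38
  69 = 1 · 38 + 31
  38 = 1 · 31 + 7
  31 = 4 · 7 + 3
  7 = 2 · 3 + 1
  3 = 3 · 1 + 0
gcd(811, 176) = 1.
Track Bezout coefficients alongside the remainders: start with r₀ = 811 = a·1 + b·0 (s = 1, t = 0) and r₁ = 176 = a·0 + b·1 (s = 0, t = 1); each new remainder r_{k+1} = r_{k-1} − q_k·r_k inherits s_{k+1} = s_{k-1} − q_k·s_k, t_{k+1} = t_{k-1} − q_k·t_k, so r_k = a·s_k + b·t_k at every step:
  q = 4: r = 107, s = 1 − 4·0 = 1, t = 0 − 4·1 = -4  (check: 811·1 + 176·(-4) = 107)
  q = 1: r = 69, s = 0 − 1·1 = -1, t = 1 − 1·(-4) = 5  (check: 811·(-1) + 176·5 = 69)
  q = 1: r = 38, s = 1 − 1·(-1) = 2, t = -4 − 1·5 = -9  (check: 811·2 + 176·(-9) = 38)
  q = 1: r = 31, s = -1 − 1·2 = -3, t = 5 − 1·(-9) = 14  (check: 811·(-3) + 176·14 = 31)
  q = 1: r = 7, s = 2 − 1·(-3) = 5, t = -9 − 1·14 = -23  (check: 811·5 + 176·(-23) = 7)
  q = 4: r = 3, s = -3 − 4·5 = -23, t = 14 − 4·(-23) = 106  (check: 811·(-23) + 176·106 = 3)
  q = 2: r = 1, s = 5 − 2·(-23) = 51, t = -23 − 2·106 = -235  (check: 811·51 + 176·(-235) = 1)
The row with r = 1 (the gcd) gives the Bezout coefficients s = 51, t = -235.
Result: 811 · (51) + 176 · (-235) = 1.

gcd(811, 176) = 1; s = 51, t = -235 (check: 811·51 + 176·(-235) = 1).


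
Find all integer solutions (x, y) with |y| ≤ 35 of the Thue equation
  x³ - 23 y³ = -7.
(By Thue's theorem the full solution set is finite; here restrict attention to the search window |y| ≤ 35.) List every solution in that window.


The equation is x³ - 23y³ = -7. For fixed y, x³ = 23·y³ − 7, so a solution requires the RHS to be a perfect cube.
Strategy: iterate y from -35 to 35, compute RHS = 23·y³ − 7, and check whether it is a (positive or negative) perfect cube.
Check small values of y:
  y = 0: RHS = -7 is not a perfect cube.
  y = 1: RHS = 16 is not a perfect cube.
  y = -1: RHS = -30 is not a perfect cube.
  y = 2: RHS = 177 is not a perfect cube.
  y = -2: RHS = -191 is not a perfect cube.
  y = 3: RHS = 614 is not a perfect cube.
  y = -3: RHS = -628 is not a perfect cube.
Continuing the search up to |y| = 35 finds no solutions either.
No (x, y) in the scanned range satisfies the equation.

No integer solutions with |y| ≤ 35.


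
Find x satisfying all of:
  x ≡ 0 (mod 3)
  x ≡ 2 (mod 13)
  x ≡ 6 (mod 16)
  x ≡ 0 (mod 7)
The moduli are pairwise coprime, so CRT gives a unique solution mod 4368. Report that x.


Product of moduli M = 3 · 13 · 16 · 7 = 4368.
Merge one congruence at a time:
  Start: x ≡ 0 (mod 3).
  Combine with x ≡ 2 (mod 13); new modulus lcm = 39.
    Write x = 0 + 3·t and substitute into x ≡ 2 (mod 13): 3·t ≡ 2 − 0 = 2 (mod 13).
    The inverse of 3 mod 13 is 9 (since 3·9 = 27 = 2·13 + 1), so t ≡ 9·2 = 18 ≡ 5 (mod 13).
    Then x = 0 + 3·5 = 15, valid modulo lcm(3, 13) = 39: x ≡ 15 (mod 39).
  Combine with x ≡ 6 (mod 16); new modulus lcm = 624.
    Write x = 15 + 39·t and substitute into x ≡ 6 (mod 16): 39·t ≡ 6 − 15 = -9 (mod 16).
    Reduce coefficients mod 16: 7·t ≡ 7 (mod 16).
    The inverse of 7 mod 16 is 7 (since 7·7 = 49 = 3·16 + 1), so t ≡ 7·7 = 49 ≡ 1 (mod 16).
    Then x = 15 + 39·1 = 54, valid modulo lcm(39, 16) = 624: x ≡ 54 (mod 624).
  Combine with x ≡ 0 (mod 7); new modulus lcm = 4368.
    Write x = 54 + 624·t and substitute into x ≡ 0 (mod 7): 624·t ≡ 0 − 54 = -54 (mod 7).
    Reduce coefficients mod 7: 1·t ≡ 2 (mod 7).
    So t ≡ 2 (mod 7).
    Then x = 54 + 624·2 = 1302, valid modulo lcm(624, 7) = 4368: x ≡ 1302 (mod 4368).
Verify against each original: 1302 mod 3 = 0, 1302 mod 13 = 2, 1302 mod 16 = 6, 1302 mod 7 = 0.

x ≡ 1302 (mod 4368).


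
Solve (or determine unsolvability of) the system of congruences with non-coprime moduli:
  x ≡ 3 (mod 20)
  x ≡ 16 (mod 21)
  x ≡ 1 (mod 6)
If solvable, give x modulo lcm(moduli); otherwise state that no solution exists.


Moduli 20, 21, 6 are not pairwise coprime, so CRT works modulo lcm(m_i) when all pairwise compatibility conditions hold.
Pairwise compatibility: gcd(m_i, m_j) must divide a_i - a_j for every pair.
Merge one congruence at a time:
  Start: x ≡ 3 (mod 20).
  Combine with x ≡ 16 (mod 21): gcd(20, 21) = 1; 16 - 3 = 13, which IS divisible by 1, so compatible.
    Write x = 3 + 20·t and substitute into x ≡ 16 (mod 21): 20·t ≡ 16 − 3 = 13 (mod 21).
    The inverse of 20 mod 21 is 20 (since 20·20 = 400 = 19·21 + 1), so t ≡ 20·13 = 260 ≡ 8 (mod 21).
    Then x = 3 + 20·8 = 163, valid modulo lcm(20, 21) = 420: x ≡ 163 (mod 420).
  Combine with x ≡ 1 (mod 6): gcd(420, 6) = 6; 1 - 163 = -162, which IS divisible by 6, so compatible.
    Write x = 163 + 420·t and substitute into x ≡ 1 (mod 6): 420·t ≡ 1 − 163 = -162 (mod 6).
    Divide the congruence (and modulus) by g = 6: 70·t ≡ -27 (mod 1).
    Modulo 1 every t works; take t = 0.
    Then x = 163 + 420·0 = 163, valid modulo lcm(420, 6) = 420: x ≡ 163 (mod 420).
Verify: 163 mod 20 = 3, 163 mod 21 = 16, 163 mod 6 = 1.

x ≡ 163 (mod 420).


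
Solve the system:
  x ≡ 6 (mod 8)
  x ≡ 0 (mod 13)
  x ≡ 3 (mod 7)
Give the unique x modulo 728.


Moduli 8, 13, 7 are pairwise coprime; by CRT there is a unique solution modulo M = 8 · 13 · 7 = 728.
Solve pairwise, accumulating the modulus:
  Start with x ≡ 6 (mod 8).
  Combine with x ≡ 0 (mod 13): since gcd(8, 13) = 1, we get a unique residue mod 104.
    Write x = 6 + 8·t and substitute into x ≡ 0 (mod 13): 8·t ≡ 0 − 6 = -6 (mod 13).
    Reduce coefficients mod 13: 8·t ≡ 7 (mod 13).
    The inverse of 8 mod 13 is 5 (since 8·5 = 40 = 3·13 + 1), so t ≡ 5·7 = 35 ≡ 9 (mod 13).
    Then x = 6 + 8·9 = 78, valid modulo lcm(8, 13) = 104: x ≡ 78 (mod 104).
  Combine with x ≡ 3 (mod 7): since gcd(104, 7) = 1, we get a unique residue mod 728.
    Write x = 78 + 104·t and substitute into x ≡ 3 (mod 7): 104·t ≡ 3 − 78 = -75 (mod 7).
    Reduce coefficients mod 7: 6·t ≡ 2 (mod 7).
    The inverse of 6 mod 7 is 6 (since 6·6 = 36 = 5·7 + 1), so t ≡ 6·2 = 12 ≡ 5 (mod 7).
    Then x = 78 + 104·5 = 598, valid modulo lcm(104, 7) = 728: x ≡ 598 (mod 728).
Verify: 598 mod 8 = 6 ✓, 598 mod 13 = 0 ✓, 598 mod 7 = 3 ✓.

x ≡ 598 (mod 728).


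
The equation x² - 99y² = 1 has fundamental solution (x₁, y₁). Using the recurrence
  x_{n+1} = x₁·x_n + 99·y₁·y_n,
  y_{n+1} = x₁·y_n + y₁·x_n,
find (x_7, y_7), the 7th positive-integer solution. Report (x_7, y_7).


Step 1: Find the fundamental solution (x₁, y₁) of x² - 99y² = 1.
  Expand √99 as a continued fraction. a₀ = ⌊√99⌋ = 9; iterate m_{k+1} = d_k·a_k − m_k, d_{k+1} = (99 − m_{k+1}²)/d_k, a_{k+1} = ⌊(a₀ + m_{k+1})/d_{k+1}⌋ (starting m₀ = 0, d₀ = 1), with convergents p_k = a_k·p_{k-1} + p_{k-2}, q_k = a_k·q_{k-1} + q_{k-2} (p₋₁ = 1, q₋₁ = 0):
  k = 0: a₀ = 9; p₀/q₀ = 9/1; p₀² − 99·q₀² = 81 − 99 = -18.
  k = 1: m = 9, d = 18, a = ⌊(9 + 9)/18⌋ = 1; p/q = (1·9 + 1)/(1·1 + 0) = 10/1; p² − 99·q² = 100 − 99 = 1.
  The first convergent with p² − 99·q² = 1 gives the fundamental solution (x₁, y₁) = (10, 1).
Step 2: Apply the recurrence (x_{n+1}, y_{n+1}) = (x₁x_n + 99y₁y_n, x₁y_n + y₁x_n) repeatedly.
  From (x_1, y_1) = (10, 1): x_2 = 10·10 + 99·1·1 = 199; y_2 = 10·1 + 1·10 = 20.
  From (x_2, y_2) = (199, 20): x_3 = 10·199 + 99·1·20 = 3970; y_3 = 10·20 + 1·199 = 399.
  From (x_3, y_3) = (3970, 399): x_4 = 10·3970 + 99·1·399 = 79201; y_4 = 10·399 + 1·3970 = 7960.
  From (x_4, y_4) = (79201, 7960): x_5 = 10·79201 + 99·1·7960 = 1580050; y_5 = 10·7960 + 1·79201 = 158801.
  From (x_5, y_5) = (1580050, 158801): x_6 = 10·1580050 + 99·1·158801 = 31521799; y_6 = 10·158801 + 1·1580050 = 3168060.
  From (x_6, y_6) = (31521799, 3168060): x_7 = 10·31521799 + 99·1·3168060 = 628855930; y_7 = 10·3168060 + 1·31521799 = 63202399.
Step 3: Verify x_7² - 99·y_7² = 395459780696164900 - 395459780696164899 = 1 (should be 1). ✓

(x_1, y_1) = (10, 1); (x_7, y_7) = (628855930, 63202399).


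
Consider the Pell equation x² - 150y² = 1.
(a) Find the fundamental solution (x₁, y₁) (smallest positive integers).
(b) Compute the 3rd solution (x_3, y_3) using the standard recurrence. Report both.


Step 1: Find the fundamental solution (x₁, y₁) of x² - 150y² = 1.
  Expand √150 as a continued fraction. a₀ = ⌊√150⌋ = 12; iterate m_{k+1} = d_k·a_k − m_k, d_{k+1} = (150 − m_{k+1}²)/d_k, a_{k+1} = ⌊(a₀ + m_{k+1})/d_{k+1}⌋ (starting m₀ = 0, d₀ = 1), with convergents p_k = a_k·p_{k-1} + p_{k-2}, q_k = a_k·q_{k-1} + q_{k-2} (p₋₁ = 1, q₋₁ = 0):
  k = 0: a₀ = 12; p₀/q₀ = 12/1; p₀² − 150·q₀² = 144 − 150 = -6.
  k = 1: m = 12, d = 6, a = ⌊(12 + 12)/6⌋ = 4; p/q = (4·12 + 1)/(4·1 + 0) = 49/4; p² − 150·q² = 2401 − 2400 = 1.
  The first convergent with p² − 150·q² = 1 gives the fundamental solution (x₁, y₁) = (49, 4).
Step 2: Apply the recurrence (x_{n+1}, y_{n+1}) = (x₁x_n + 150y₁y_n, x₁y_n + y₁x_n) repeatedly.
  From (x_1, y_1) = (49, 4): x_2 = 49·49 + 150·4·4 = 4801; y_2 = 49·4 + 4·49 = 392.
  From (x_2, y_2) = (4801, 392): x_3 = 49·4801 + 150·4·392 = 470449; y_3 = 49·392 + 4·4801 = 38412.
Step 3: Verify x_3² - 150·y_3² = 221322261601 - 221322261600 = 1 (should be 1). ✓

(x_1, y_1) = (49, 4); (x_3, y_3) = (470449, 38412).


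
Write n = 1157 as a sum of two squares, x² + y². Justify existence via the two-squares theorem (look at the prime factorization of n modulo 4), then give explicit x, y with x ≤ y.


Step 1: Factor n = 1157 = 13 · 89.
Step 2: Check the mod-4 condition on each prime factor: 13 ≡ 1 (mod 4), exponent 1; 89 ≡ 1 (mod 4), exponent 1.
All primes ≡ 3 (mod 4) appear to even exponent (or don't appear), so by the two-squares theorem n IS expressible as a sum of two squares.
Step 3: Build a representation. Here n = 13 · 89 is a product of primes ≡ 1 (mod 4). Each prime p ≡ 1 (mod 4) is itself a sum of two squares; find a² by testing p − a² for a perfect square:
  13: 13 − 1² = 12, 13 − 2² = 9 = 3² ⇒ 13 = 2² + 3².
  89: 89 − 1² = 88, 89 − 2² = 85, 89 − 3² = 80, 89 − 4² = 73, 89 − 5² = 64 = 8² ⇒ 89 = 5² + 8².
  Combine using the Brahmagupta–Fibonacci identity (a² + b²)(c² + d²) = (ac − bd)² + (ad + bc)² = (ac + bd)² + (ad − bc)²:
  13 · 89 = 1157: from (2² + 3²)(5² + 8²), take (2·5 − 3·8, 2·8 + 3·5) = (10 − 24, 16 + 15) = (-14, 31); dropping signs (only squares matter) gives (14, 31); check 14² + 31² = 196 + 961 = 1157 ✓.
Step 4: Order so x ≤ y and verify: 14² + 31² = 196 + 961 = 1157 = n. ✓

n = 1157 = 14² + 31² (one valid representation with x ≤ y).


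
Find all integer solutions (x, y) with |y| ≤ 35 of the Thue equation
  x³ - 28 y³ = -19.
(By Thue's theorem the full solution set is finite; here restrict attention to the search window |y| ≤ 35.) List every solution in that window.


The equation is x³ - 28y³ = -19. For fixed y, x³ = 28·y³ − 19, so a solution requires the RHS to be a perfect cube.
Strategy: iterate y from -35 to 35, compute RHS = 28·y³ − 19, and check whether it is a (positive or negative) perfect cube.
Check small values of y:
  y = 0: RHS = -19 is not a perfect cube.
  y = 1: RHS = 9 is not a perfect cube.
  y = -1: RHS = -47 is not a perfect cube.
  y = 2: RHS = 205 is not a perfect cube.
  y = -2: RHS = -243 is not a perfect cube.
  y = 3: RHS = 737 is not a perfect cube.
  y = -3: RHS = -775 is not a perfect cube.
Continuing the search up to |y| = 35 finds no solutions either.
No (x, y) in the scanned range satisfies the equation.

No integer solutions with |y| ≤ 35.


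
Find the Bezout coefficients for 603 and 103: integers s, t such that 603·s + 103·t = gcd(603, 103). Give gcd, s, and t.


Euclidean algorithm on (603, 103) — divide until remainder is 0:
  603 = 5 · 103 + 88
  103 = 1 · 88 + 15
  88 = 5 · 15 + 13
  15 = 1 · 13 + 2
  13 = 6 · 2 + 1
  2 = 2 · 1 + 0
gcd(603, 103) = 1.
Track Bezout coefficients alongside the remainders: start with r₀ = 603 = a·1 + b·0 (s = 1, t = 0) and r₁ = 103 = a·0 + b·1 (s = 0, t = 1); each new remainder r_{k+1} = r_{k-1} − q_k·r_k inherits s_{k+1} = s_{k-1} − q_k·s_k, t_{k+1} = t_{k-1} − q_k·t_k, so r_k = a·s_k + b·t_k at every step:
  q = 5: r = 88, s = 1 − 5·0 = 1, t = 0 − 5·1 = -5  (check: 603·1 + 103·(-5) = 88)
  q = 1: r = 15, s = 0 − 1·1 = -1, t = 1 − 1·(-5) = 6  (check: 603·(-1) + 103·6 = 15)
  q = 5: r = 13, s = 1 − 5·(-1) = 6, t = -5 − 5·6 = -35  (check: 603·6 + 103·(-35) = 13)
  q = 1: r = 2, s = -1 − 1·6 = -7, t = 6 − 1·(-35) = 41  (check: 603·(-7) + 103·41 = 2)
  q = 6: r = 1, s = 6 − 6·(-7) = 48, t = -35 − 6·41 = -281  (check: 603·48 + 103·(-281) = 1)
The row with r = 1 (the gcd) gives the Bezout coefficients s = 48, t = -281.
Result: 603 · (48) + 103 · (-281) = 1.

gcd(603, 103) = 1; s = 48, t = -281 (check: 603·48 + 103·(-281) = 1).


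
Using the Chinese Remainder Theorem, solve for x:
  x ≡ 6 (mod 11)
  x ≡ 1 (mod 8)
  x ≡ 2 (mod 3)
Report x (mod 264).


Moduli 11, 8, 3 are pairwise coprime; by CRT there is a unique solution modulo M = 11 · 8 · 3 = 264.
Solve pairwise, accumulating the modulus:
  Start with x ≡ 6 (mod 11).
  Combine with x ≡ 1 (mod 8): since gcd(11, 8) = 1, we get a unique residue mod 88.
    Write x = 6 + 11·t and substitute into x ≡ 1 (mod 8): 11·t ≡ 1 − 6 = -5 (mod 8).
    Reduce coefficients mod 8: 3·t ≡ 3 (mod 8).
    The inverse of 3 mod 8 is 3 (since 3·3 = 9 = 1·8 + 1), so t ≡ 3·3 = 9 ≡ 1 (mod 8).
    Then x = 6 + 11·1 = 17, valid modulo lcm(11, 8) = 88: x ≡ 17 (mod 88).
  Combine with x ≡ 2 (mod 3): since gcd(88, 3) = 1, we get a unique residue mod 264.
    Write x = 17 + 88·t and substitute into x ≡ 2 (mod 3): 88·t ≡ 2 − 17 = -15 (mod 3).
    Reduce coefficients mod 3: 1·t ≡ 0 (mod 3).
    So t ≡ 0 (mod 3).
    Then x = 17 + 88·0 = 17, valid modulo lcm(88, 3) = 264: x ≡ 17 (mod 264).
Verify: 17 mod 11 = 6 ✓, 17 mod 8 = 1 ✓, 17 mod 3 = 2 ✓.

x ≡ 17 (mod 264).


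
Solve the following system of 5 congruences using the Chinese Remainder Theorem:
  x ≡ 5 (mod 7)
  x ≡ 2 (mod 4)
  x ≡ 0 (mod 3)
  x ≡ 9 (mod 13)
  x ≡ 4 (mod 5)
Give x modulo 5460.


Product of moduli M = 7 · 4 · 3 · 13 · 5 = 5460.
Merge one congruence at a time:
  Start: x ≡ 5 (mod 7).
  Combine with x ≡ 2 (mod 4); new modulus lcm = 28.
    Write x = 5 + 7·t and substitute into x ≡ 2 (mod 4): 7·t ≡ 2 − 5 = -3 (mod 4).
    Reduce coefficients mod 4: 3·t ≡ 1 (mod 4).
    The inverse of 3 mod 4 is 3 (since 3·3 = 9 = 2·4 + 1), so t ≡ 3·1 = 3 ≡ 3 (mod 4).
    Then x = 5 + 7·3 = 26, valid modulo lcm(7, 4) = 28: x ≡ 26 (mod 28).
  Combine with x ≡ 0 (mod 3); new modulus lcm = 84.
    Write x = 26 + 28·t and substitute into x ≡ 0 (mod 3): 28·t ≡ 0 − 26 = -26 (mod 3).
    Reduce coefficients mod 3: 1·t ≡ 1 (mod 3).
    So t ≡ 1 (mod 3).
    Then x = 26 + 28·1 = 54, valid modulo lcm(28, 3) = 84: x ≡ 54 (mod 84).
  Combine with x ≡ 9 (mod 13); new modulus lcm = 1092.
    Write x = 54 + 84·t and substitute into x ≡ 9 (mod 13): 84·t ≡ 9 − 54 = -45 (mod 13).
    Reduce coefficients mod 13: 6·t ≡ 7 (mod 13).
    The inverse of 6 mod 13 is 11 (since 6·11 = 66 = 5·13 + 1), so t ≡ 11·7 = 77 ≡ 12 (mod 13).
    Then x = 54 + 84·12 = 1062, valid modulo lcm(84, 13) = 1092: x ≡ 1062 (mod 1092).
  Combine with x ≡ 4 (mod 5); new modulus lcm = 5460.
    Write x = 1062 + 1092·t and substitute into x ≡ 4 (mod 5): 1092·t ≡ 4 − 1062 = -1058 (mod 5).
    Reduce coefficients mod 5: 2·t ≡ 2 (mod 5).
    The inverse of 2 mod 5 is 3 (since 2·3 = 6 = 1·5 + 1), so t ≡ 3·2 = 6 ≡ 1 (mod 5).
    Then x = 1062 + 1092·1 = 2154, valid modulo lcm(1092, 5) = 5460: x ≡ 2154 (mod 5460).
Verify against each original: 2154 mod 7 = 5, 2154 mod 4 = 2, 2154 mod 3 = 0, 2154 mod 13 = 9, 2154 mod 5 = 4.

x ≡ 2154 (mod 5460).


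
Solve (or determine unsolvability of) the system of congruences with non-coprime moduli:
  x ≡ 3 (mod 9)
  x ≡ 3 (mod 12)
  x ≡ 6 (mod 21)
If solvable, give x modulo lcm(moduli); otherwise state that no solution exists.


Moduli 9, 12, 21 are not pairwise coprime, so CRT works modulo lcm(m_i) when all pairwise compatibility conditions hold.
Pairwise compatibility: gcd(m_i, m_j) must divide a_i - a_j for every pair.
Merge one congruence at a time:
  Start: x ≡ 3 (mod 9).
  Combine with x ≡ 3 (mod 12): gcd(9, 12) = 3; 3 - 3 = 0, which IS divisible by 3, so compatible.
    Write x = 3 + 9·t and substitute into x ≡ 3 (mod 12): 9·t ≡ 3 − 3 = 0 (mod 12).
    Divide the congruence (and modulus) by g = 3: 3·t ≡ 0 (mod 4).
    The inverse of 3 mod 4 is 3 (since 3·3 = 9 = 2·4 + 1), so t ≡ 3·0 = 0 ≡ 0 (mod 4).
    Then x = 3 + 9·0 = 3, valid modulo lcm(9, 12) = 36: x ≡ 3 (mod 36).
  Combine with x ≡ 6 (mod 21): gcd(36, 21) = 3; 6 - 3 = 3, which IS divisible by 3, so compatible.
    Write x = 3 + 36·t and substitute into x ≡ 6 (mod 21): 36·t ≡ 6 − 3 = 3 (mod 21).
    Divide the congruence (and modulus) by g = 3: 12·t ≡ 1 (mod 7).
    Reduce coefficients mod 7: 5·t ≡ 1 (mod 7).
    The inverse of 5 mod 7 is 3 (since 5·3 = 15 = 2·7 + 1), so t ≡ 3·1 = 3 ≡ 3 (mod 7).
    Then x = 3 + 36·3 = 111, valid modulo lcm(36, 21) = 252: x ≡ 111 (mod 252).
Verify: 111 mod 9 = 3, 111 mod 12 = 3, 111 mod 21 = 6.

x ≡ 111 (mod 252).


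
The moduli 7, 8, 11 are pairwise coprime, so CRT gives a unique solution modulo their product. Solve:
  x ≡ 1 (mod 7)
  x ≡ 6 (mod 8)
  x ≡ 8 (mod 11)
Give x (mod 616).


Moduli 7, 8, 11 are pairwise coprime; by CRT there is a unique solution modulo M = 7 · 8 · 11 = 616.
Solve pairwise, accumulating the modulus:
  Start with x ≡ 1 (mod 7).
  Combine with x ≡ 6 (mod 8): since gcd(7, 8) = 1, we get a unique residue mod 56.
    Write x = 1 + 7·t and substitute into x ≡ 6 (mod 8): 7·t ≡ 6 − 1 = 5 (mod 8).
    The inverse of 7 mod 8 is 7 (since 7·7 = 49 = 6·8 + 1), so t ≡ 7·5 = 35 ≡ 3 (mod 8).
    Then x = 1 + 7·3 = 22, valid modulo lcm(7, 8) = 56: x ≡ 22 (mod 56).
  Combine with x ≡ 8 (mod 11): since gcd(56, 11) = 1, we get a unique residue mod 616.
    Write x = 22 + 56·t and substitute into x ≡ 8 (mod 11): 56·t ≡ 8 − 22 = -14 (mod 11).
    Reduce coefficients mod 11: 1·t ≡ 8 (mod 11).
    So t ≡ 8 (mod 11).
    Then x = 22 + 56·8 = 470, valid modulo lcm(56, 11) = 616: x ≡ 470 (mod 616).
Verify: 470 mod 7 = 1 ✓, 470 mod 8 = 6 ✓, 470 mod 11 = 8 ✓.

x ≡ 470 (mod 616).


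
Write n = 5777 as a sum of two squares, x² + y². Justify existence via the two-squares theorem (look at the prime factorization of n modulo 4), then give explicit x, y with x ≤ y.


Step 1: Factor n = 5777 = 53 · 109.
Step 2: Check the mod-4 condition on each prime factor: 53 ≡ 1 (mod 4), exponent 1; 109 ≡ 1 (mod 4), exponent 1.
All primes ≡ 3 (mod 4) appear to even exponent (or don't appear), so by the two-squares theorem n IS expressible as a sum of two squares.
Step 3: Build a representation. Here n = 53 · 109 is a product of primes ≡ 1 (mod 4). Each prime p ≡ 1 (mod 4) is itself a sum of two squares; find a² by testing p − a² for a perfect square:
  53: 53 − 1² = 52, 53 − 2² = 49 = 7² ⇒ 53 = 2² + 7².
  109: 109 − 1² = 108, 109 − 2² = 105, 109 − 3² = 100 = 10² ⇒ 109 = 3² + 10².
  Combine using the Brahmagupta–Fibonacci identity (a² + b²)(c² + d²) = (ac − bd)² + (ad + bc)² = (ac + bd)² + (ad − bc)²:
  53 · 109 = 5777: from (2² + 7²)(3² + 10²), take (2·3 − 7·10, 2·10 + 7·3) = (6 − 70, 20 + 21) = (-64, 41); dropping signs (only squares matter) gives (64, 41); check 64² + 41² = 4096 + 1681 = 5777 ✓.
Step 4: Order so x ≤ y and verify: 41² + 64² = 1681 + 4096 = 5777 = n. ✓

n = 5777 = 41² + 64² (one valid representation with x ≤ y).


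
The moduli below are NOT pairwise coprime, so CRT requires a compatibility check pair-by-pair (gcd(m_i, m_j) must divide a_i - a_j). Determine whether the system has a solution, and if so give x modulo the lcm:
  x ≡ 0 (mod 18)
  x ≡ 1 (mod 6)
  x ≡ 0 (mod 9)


Moduli 18, 6, 9 are not pairwise coprime, so CRT works modulo lcm(m_i) when all pairwise compatibility conditions hold.
Pairwise compatibility: gcd(m_i, m_j) must divide a_i - a_j for every pair.
Merge one congruence at a time:
  Start: x ≡ 0 (mod 18).
  Combine with x ≡ 1 (mod 6): gcd(18, 6) = 6, and 1 - 0 = 1 is NOT divisible by 6.
    ⇒ system is inconsistent (no integer solution).

No solution (the system is inconsistent).


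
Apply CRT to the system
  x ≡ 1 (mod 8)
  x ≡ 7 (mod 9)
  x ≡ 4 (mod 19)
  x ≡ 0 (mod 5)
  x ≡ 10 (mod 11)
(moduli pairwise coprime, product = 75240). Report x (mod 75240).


Product of moduli M = 8 · 9 · 19 · 5 · 11 = 75240.
Merge one congruence at a time:
  Start: x ≡ 1 (mod 8).
  Combine with x ≡ 7 (mod 9); new modulus lcm = 72.
    Write x = 1 + 8·t and substitute into x ≡ 7 (mod 9): 8·t ≡ 7 − 1 = 6 (mod 9).
    The inverse of 8 mod 9 is 8 (since 8·8 = 64 = 7·9 + 1), so t ≡ 8·6 = 48 ≡ 3 (mod 9).
    Then x = 1 + 8·3 = 25, valid modulo lcm(8, 9) = 72: x ≡ 25 (mod 72).
  Combine with x ≡ 4 (mod 19); new modulus lcm = 1368.
    Write x = 25 + 72·t and substitute into x ≡ 4 (mod 19): 72·t ≡ 4 − 25 = -21 (mod 19).
    Reduce coefficients mod 19: 15·t ≡ 17 (mod 19).
    The inverse of 15 mod 19 is 14 (since 15·14 = 210 = 11·19 + 1), so t ≡ 14·17 = 238 ≡ 10 (mod 19).
    Then x = 25 + 72·10 = 745, valid modulo lcm(72, 19) = 1368: x ≡ 745 (mod 1368).
  Combine with x ≡ 0 (mod 5); new modulus lcm = 6840.
    Write x = 745 + 1368·t and substitute into x ≡ 0 (mod 5): 1368·t ≡ 0 − 745 = -745 (mod 5).
    Reduce coefficients mod 5: 3·t ≡ 0 (mod 5).
    The inverse of 3 mod 5 is 2 (since 3·2 = 6 = 1·5 + 1), so t ≡ 2·0 = 0 ≡ 0 (mod 5).
    Then x = 745 + 1368·0 = 745, valid modulo lcm(1368, 5) = 6840: x ≡ 745 (mod 6840).
  Combine with x ≡ 10 (mod 11); new modulus lcm = 75240.
    Write x = 745 + 6840·t and substitute into x ≡ 10 (mod 11): 6840·t ≡ 10 − 745 = -735 (mod 11).
    Reduce coefficients mod 11: 9·t ≡ 2 (mod 11).
    The inverse of 9 mod 11 is 5 (since 9·5 = 45 = 4·11 + 1), so t ≡ 5·2 = 10 ≡ 10 (mod 11).
    Then x = 745 + 6840·10 = 69145, valid modulo lcm(6840, 11) = 75240: x ≡ 69145 (mod 75240).
Verify against each original: 69145 mod 8 = 1, 69145 mod 9 = 7, 69145 mod 19 = 4, 69145 mod 5 = 0, 69145 mod 11 = 10.

x ≡ 69145 (mod 75240).
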